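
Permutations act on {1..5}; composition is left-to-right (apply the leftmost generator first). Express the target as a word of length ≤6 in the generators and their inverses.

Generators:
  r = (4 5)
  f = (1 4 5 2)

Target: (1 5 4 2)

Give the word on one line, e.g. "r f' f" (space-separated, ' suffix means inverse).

r' f r' r' r'

  after r': (4 5)
  after f: (1 4 2)
  after r': (1 5 4 2)
  after r': (1 4 2)
  after r': (1 5 4 2)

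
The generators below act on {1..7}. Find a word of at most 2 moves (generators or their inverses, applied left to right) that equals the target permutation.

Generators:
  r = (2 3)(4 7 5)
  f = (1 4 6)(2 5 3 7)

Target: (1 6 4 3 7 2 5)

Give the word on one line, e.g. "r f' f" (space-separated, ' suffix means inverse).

  after r: (2 3)(4 7 5)
  after f': (1 6 4 3 7 2 5)

r f'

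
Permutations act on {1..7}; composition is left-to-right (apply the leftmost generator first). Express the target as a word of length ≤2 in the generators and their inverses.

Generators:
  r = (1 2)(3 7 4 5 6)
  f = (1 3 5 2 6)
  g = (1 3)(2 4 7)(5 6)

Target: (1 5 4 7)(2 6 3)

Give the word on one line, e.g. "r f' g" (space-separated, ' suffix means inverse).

  after r': (1 2)(3 6 5 4 7)
  after f': (1 5 4 7)(2 6 3)

r' f'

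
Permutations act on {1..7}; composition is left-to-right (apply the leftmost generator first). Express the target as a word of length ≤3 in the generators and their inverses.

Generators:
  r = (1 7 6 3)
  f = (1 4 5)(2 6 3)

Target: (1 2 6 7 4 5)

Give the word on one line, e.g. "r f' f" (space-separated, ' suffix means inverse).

  after r': (1 3 6 7)
  after f: (1 2 6 7 4 5)

r' f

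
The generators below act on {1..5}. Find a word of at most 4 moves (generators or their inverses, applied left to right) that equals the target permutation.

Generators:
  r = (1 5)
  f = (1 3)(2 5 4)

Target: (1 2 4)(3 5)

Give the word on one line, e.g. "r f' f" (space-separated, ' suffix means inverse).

r f' r

  after r: (1 5)
  after f': (1 2 4 5 3)
  after r: (1 2 4)(3 5)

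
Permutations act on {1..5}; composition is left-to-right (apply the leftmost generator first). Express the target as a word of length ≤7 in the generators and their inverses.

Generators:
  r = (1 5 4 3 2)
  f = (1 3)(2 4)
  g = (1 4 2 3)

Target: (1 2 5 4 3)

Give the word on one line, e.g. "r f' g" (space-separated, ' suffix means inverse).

  after r': (1 2 3 4 5)
  after g': (1 4 5 3)
  after f: (1 2 4 5)
  after r': (1 3 4)(2 5)
  after g': (1 2 5 4 3)

r' g' f r' g'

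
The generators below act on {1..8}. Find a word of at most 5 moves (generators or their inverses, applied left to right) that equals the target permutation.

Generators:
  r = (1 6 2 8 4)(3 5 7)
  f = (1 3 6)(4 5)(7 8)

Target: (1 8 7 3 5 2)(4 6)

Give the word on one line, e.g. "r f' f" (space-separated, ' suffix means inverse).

r' f r f

  after r': (1 4 8 2 6)(3 7 5)
  after f: (1 5 6 3 8 2)(4 7)
  after r: (1 7)(2 6 5)(3 4)
  after f: (1 8 7 3 5 2)(4 6)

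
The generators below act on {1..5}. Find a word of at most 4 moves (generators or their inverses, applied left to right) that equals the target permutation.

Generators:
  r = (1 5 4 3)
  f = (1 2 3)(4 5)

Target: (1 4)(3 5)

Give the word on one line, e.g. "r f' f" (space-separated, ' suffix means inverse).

  after r': (1 3 4 5)
  after r': (1 4)(3 5)

r' r'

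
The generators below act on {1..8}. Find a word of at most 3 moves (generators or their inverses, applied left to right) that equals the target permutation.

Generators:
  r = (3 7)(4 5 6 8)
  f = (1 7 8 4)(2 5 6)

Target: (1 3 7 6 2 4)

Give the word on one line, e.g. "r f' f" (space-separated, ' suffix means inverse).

  after f: (1 7 8 4)(2 5 6)
  after r': (1 3 7 6 2 4)

f r'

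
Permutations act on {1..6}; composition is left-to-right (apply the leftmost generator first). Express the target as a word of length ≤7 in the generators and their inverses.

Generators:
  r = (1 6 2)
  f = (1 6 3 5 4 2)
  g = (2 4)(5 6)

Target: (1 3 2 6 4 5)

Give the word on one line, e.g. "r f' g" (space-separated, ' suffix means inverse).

  after r: (1 6 2)
  after f: (1 3 5 4 2 6)
  after r': (1 3 5 4 6 2)
  after g: (1 3 6 4 5 2)
  after r: (1 3 2 6 4 5)

r f r' g r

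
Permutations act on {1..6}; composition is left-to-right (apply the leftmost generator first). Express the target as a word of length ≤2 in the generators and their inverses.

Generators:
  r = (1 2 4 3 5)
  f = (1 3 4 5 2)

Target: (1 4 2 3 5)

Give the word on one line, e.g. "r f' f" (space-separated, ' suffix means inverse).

f f

  after f: (1 3 4 5 2)
  after f: (1 4 2 3 5)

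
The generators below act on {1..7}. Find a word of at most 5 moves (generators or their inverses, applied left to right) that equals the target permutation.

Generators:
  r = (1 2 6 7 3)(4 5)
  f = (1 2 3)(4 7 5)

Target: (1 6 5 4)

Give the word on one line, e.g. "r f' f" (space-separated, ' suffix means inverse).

f' f' r f

  after f': (1 3 2)(4 5 7)
  after f': (1 2 3)(4 7 5)
  after r: (1 6 7 4 3 2)
  after f: (1 6 5 4)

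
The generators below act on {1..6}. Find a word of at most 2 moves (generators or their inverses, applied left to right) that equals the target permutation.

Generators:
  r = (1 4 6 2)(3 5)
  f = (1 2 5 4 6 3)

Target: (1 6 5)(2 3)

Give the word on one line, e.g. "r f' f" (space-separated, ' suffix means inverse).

  after f: (1 2 5 4 6 3)
  after r': (1 6 5)(2 3)

f r'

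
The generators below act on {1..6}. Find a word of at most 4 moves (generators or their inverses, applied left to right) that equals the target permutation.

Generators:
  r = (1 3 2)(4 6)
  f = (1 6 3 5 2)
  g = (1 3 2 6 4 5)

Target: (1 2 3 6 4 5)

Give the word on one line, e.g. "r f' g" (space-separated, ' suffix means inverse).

r' r' g

  after r': (1 2 3)(4 6)
  after r': (1 3 2)
  after g: (1 2 3 6 4 5)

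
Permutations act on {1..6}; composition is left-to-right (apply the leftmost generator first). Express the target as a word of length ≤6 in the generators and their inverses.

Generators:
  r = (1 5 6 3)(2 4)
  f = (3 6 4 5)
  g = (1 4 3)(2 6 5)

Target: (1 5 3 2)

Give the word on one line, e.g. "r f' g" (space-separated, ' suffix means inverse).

  after r': (1 3 6 5)(2 4)
  after f: (1 6 3 4 2 5)
  after r: (1 3 2 6)
  after r: (2 3 4)(5 6)
  after r: (1 5 3 2)

r' f r r r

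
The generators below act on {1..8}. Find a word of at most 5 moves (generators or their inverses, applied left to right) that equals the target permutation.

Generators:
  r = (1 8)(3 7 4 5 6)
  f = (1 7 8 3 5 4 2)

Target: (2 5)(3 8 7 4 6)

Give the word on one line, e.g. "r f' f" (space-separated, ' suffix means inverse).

  after f': (1 2 4 5 3 8 7)
  after f': (1 4 3 7 2 5 8)
  after r': (1 7 2 4 6 5)
  after f': (2 5)(3 8 7 4 6)

f' f' r' f'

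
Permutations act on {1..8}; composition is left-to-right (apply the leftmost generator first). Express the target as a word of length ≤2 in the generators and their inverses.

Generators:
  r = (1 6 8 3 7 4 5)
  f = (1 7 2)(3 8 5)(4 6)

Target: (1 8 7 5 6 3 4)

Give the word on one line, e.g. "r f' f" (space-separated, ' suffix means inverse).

r r

  after r: (1 6 8 3 7 4 5)
  after r: (1 8 7 5 6 3 4)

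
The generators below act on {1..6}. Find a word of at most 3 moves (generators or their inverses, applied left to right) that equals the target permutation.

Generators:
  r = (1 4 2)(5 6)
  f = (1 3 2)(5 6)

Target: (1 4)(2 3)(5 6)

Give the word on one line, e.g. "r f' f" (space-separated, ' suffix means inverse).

  after f': (1 2 3)(5 6)
  after r: (2 3 4)
  after r: (1 4)(2 3)(5 6)

f' r r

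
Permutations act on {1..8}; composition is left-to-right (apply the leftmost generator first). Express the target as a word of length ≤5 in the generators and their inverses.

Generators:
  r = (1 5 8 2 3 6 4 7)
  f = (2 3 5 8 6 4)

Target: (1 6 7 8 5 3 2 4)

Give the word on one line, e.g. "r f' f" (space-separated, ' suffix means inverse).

r r f

  after r: (1 5 8 2 3 6 4 7)
  after r: (1 8 3 4)(2 6 7 5)
  after f: (1 6 7 8 5 3 2 4)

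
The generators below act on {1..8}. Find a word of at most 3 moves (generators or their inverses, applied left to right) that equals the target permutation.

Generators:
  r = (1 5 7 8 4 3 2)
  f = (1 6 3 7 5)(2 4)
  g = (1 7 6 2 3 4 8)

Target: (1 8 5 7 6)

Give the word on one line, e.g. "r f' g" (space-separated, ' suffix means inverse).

  after g: (1 7 6 2 3 4 8)
  after r: (1 8 5 7 6)

g r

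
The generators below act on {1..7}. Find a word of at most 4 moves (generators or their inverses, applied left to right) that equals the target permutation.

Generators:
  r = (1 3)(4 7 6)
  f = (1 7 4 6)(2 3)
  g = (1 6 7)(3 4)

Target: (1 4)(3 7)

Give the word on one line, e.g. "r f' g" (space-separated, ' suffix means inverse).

  after g: (1 6 7)(3 4)
  after r: (1 4)(3 7)

g r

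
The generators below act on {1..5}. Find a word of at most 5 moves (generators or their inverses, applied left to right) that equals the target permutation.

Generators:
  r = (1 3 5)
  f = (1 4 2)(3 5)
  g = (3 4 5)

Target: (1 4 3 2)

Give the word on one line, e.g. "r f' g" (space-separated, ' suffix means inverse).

  after r': (1 5 3)
  after f': (1 3 2 4)
  after g: (1 4)(2 5 3)
  after r: (1 4 3 2)

r' f' g r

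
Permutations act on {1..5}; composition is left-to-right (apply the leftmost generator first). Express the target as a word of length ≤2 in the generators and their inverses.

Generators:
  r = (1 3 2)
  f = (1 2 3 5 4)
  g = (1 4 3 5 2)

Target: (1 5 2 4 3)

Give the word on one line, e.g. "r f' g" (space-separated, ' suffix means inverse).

f' f'

  after f': (1 4 5 3 2)
  after f': (1 5 2 4 3)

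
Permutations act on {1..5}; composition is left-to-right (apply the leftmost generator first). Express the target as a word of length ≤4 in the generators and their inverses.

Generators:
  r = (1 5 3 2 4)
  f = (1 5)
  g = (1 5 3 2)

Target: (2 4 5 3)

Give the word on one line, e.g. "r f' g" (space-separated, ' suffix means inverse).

  after r': (1 4 2 3 5)
  after g: (1 4)
  after r: (2 4 5 3)

r' g r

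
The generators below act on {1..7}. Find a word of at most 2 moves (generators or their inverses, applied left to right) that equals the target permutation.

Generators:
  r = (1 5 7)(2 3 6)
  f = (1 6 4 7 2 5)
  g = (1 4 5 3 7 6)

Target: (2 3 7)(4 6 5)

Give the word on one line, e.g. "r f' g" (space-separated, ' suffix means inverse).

f g

  after f: (1 6 4 7 2 5)
  after g: (2 3 7)(4 6 5)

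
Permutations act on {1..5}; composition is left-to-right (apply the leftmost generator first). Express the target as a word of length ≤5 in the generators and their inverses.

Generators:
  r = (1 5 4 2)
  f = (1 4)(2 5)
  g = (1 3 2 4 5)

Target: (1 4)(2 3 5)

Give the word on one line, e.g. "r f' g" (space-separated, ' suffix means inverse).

  after g': (1 5 4 2 3)
  after f': (1 2 3 4 5)
  after r': (1 4)(2 3 5)

g' f' r'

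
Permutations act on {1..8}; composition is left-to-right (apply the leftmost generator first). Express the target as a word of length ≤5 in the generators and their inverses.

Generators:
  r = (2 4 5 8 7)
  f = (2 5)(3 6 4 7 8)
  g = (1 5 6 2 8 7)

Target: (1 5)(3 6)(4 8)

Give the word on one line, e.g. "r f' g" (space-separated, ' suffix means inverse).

  after r': (2 7 8 5 4)
  after f': (2 4 5 6 3 8)
  after g': (1 7 8 6 3 2 4)
  after g': (1 8 5)(2 4 7)(3 6)
  after r': (1 5)(3 6)(4 8)

r' f' g' g' r'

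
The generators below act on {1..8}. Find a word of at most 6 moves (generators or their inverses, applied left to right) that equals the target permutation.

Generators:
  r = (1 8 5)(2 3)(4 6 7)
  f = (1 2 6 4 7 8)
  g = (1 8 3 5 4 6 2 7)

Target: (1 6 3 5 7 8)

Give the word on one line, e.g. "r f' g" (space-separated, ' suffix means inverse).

g' f' g r' f'

  after g': (1 7 2 6 4 5 3 8)
  after f': (1 4 5 3 7)
  after g: (1 6 2 7 8 3)
  after r': (1 4 7)(2 6 3 5 8)
  after f': (1 6 3 5 7 8)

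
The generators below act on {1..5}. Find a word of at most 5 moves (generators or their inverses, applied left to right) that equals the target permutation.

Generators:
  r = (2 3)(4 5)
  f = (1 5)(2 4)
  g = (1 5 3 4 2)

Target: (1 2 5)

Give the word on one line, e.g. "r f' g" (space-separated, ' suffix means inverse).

g' f' g' r'

  after g': (1 2 4 3 5)
  after f': (1 4 3)
  after g': (1 3 2 4 5)
  after r': (1 2 5)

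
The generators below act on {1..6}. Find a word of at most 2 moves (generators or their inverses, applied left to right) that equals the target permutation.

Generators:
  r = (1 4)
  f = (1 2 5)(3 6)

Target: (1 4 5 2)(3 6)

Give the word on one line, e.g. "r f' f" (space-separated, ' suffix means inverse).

r f'

  after r: (1 4)
  after f': (1 4 5 2)(3 6)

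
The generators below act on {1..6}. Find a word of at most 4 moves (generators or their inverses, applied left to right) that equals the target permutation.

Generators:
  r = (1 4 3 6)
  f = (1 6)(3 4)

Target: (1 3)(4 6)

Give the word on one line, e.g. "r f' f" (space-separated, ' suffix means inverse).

r r

  after r: (1 4 3 6)
  after r: (1 3)(4 6)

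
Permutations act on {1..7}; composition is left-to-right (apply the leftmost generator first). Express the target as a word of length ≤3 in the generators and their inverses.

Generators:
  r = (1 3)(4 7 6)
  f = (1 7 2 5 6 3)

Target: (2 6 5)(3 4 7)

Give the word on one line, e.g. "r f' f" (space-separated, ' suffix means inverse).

  after f': (1 3 6 5 2 7)
  after r: (2 6 5)(3 4 7)

f' r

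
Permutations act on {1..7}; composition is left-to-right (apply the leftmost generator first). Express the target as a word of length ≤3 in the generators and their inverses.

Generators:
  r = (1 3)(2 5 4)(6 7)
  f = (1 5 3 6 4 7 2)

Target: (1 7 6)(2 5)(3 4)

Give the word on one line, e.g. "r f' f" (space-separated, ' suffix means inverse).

f r' f'

  after f: (1 5 3 6 4 7 2)
  after r': (1 2 3 7 4 6 5)
  after f': (1 7 6)(2 5)(3 4)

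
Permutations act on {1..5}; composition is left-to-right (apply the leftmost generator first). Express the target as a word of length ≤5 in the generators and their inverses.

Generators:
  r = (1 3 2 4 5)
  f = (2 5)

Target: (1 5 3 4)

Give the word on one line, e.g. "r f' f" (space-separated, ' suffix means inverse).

  after r: (1 3 2 4 5)
  after r: (1 2 5 3 4)
  after f: (1 5 3 4)

r r f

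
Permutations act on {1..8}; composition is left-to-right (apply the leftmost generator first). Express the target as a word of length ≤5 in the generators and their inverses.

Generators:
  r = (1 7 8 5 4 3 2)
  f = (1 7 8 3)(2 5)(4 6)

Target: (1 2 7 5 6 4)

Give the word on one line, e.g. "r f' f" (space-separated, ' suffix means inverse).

f f r f

  after f: (1 7 8 3)(2 5)(4 6)
  after f: (1 8)(3 7)
  after r: (1 5 4 3 8 7 2)
  after f: (1 2 7 5 6 4)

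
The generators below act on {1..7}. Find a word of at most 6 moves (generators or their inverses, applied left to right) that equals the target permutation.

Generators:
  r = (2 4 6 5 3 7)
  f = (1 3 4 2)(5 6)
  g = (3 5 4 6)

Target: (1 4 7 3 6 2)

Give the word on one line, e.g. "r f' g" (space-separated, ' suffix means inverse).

  after g: (3 5 4 6)
  after g: (3 4)(5 6)
  after r: (2 4 7)(3 6)
  after f: (1 3 5 6 4 7)
  after f: (1 4 7 3 6 2)

g g r f f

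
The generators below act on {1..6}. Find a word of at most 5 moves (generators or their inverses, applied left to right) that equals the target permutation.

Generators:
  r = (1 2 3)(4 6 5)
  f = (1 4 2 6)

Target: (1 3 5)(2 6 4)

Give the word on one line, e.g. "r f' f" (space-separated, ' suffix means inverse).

  after f': (1 6 2 4)
  after r': (1 4 3 2 5 6)
  after f': (2 5)(3 4)
  after r': (1 3 5)(2 6 4)

f' r' f' r'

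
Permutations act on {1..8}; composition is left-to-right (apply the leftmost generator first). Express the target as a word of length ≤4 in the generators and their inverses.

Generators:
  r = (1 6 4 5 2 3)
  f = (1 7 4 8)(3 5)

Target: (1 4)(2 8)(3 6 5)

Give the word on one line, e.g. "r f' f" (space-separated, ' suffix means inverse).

f r' r' f

  after f: (1 7 4 8)(3 5)
  after r': (1 7 6)(2 5)(3 4 8)
  after r': (1 7)(2 4 8)(3 6)
  after f: (1 4)(2 8)(3 6 5)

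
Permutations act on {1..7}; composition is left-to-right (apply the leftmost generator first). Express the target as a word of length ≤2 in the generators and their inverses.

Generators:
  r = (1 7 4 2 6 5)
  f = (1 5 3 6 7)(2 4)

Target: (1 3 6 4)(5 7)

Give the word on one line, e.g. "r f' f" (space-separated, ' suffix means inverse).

  after r': (1 5 6 2 4 7)
  after f: (1 3 6 4)(5 7)

r' f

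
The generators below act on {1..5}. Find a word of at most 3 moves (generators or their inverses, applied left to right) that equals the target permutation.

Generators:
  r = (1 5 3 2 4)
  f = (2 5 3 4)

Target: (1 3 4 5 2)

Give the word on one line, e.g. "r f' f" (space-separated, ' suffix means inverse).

r r

  after r: (1 5 3 2 4)
  after r: (1 3 4 5 2)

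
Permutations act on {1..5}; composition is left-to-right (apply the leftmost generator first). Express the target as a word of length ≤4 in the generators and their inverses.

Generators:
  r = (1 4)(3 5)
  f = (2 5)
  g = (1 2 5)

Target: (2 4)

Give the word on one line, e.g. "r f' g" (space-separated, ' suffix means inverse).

r f g r'

  after r: (1 4)(3 5)
  after f: (1 4)(2 5 3)
  after g: (1 4 2)(3 5)
  after r': (2 4)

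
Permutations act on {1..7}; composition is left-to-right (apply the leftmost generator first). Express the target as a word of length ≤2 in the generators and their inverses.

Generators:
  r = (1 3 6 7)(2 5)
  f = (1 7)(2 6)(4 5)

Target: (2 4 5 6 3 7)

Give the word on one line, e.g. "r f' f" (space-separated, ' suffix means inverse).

  after r': (1 7 6 3)(2 5)
  after f: (2 4 5 6 3 7)

r' f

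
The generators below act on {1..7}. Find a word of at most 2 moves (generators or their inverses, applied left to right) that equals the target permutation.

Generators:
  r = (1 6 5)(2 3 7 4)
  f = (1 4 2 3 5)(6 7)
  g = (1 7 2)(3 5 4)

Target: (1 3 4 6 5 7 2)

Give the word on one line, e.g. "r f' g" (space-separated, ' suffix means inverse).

  after r': (1 5 6)(2 4 7 3)
  after f': (1 3 4 6 5 7 2)

r' f'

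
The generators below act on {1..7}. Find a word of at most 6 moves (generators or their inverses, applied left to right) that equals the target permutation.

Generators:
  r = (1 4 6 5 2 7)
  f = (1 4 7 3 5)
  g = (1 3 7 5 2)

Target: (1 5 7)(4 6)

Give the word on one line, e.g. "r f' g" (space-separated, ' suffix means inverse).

  after g': (1 2 5 7 3)
  after r: (1 7 3 4 6 5)
  after f: (1 3 7 5 4 6)
  after f: (1 5 7)(4 6)

g' r f f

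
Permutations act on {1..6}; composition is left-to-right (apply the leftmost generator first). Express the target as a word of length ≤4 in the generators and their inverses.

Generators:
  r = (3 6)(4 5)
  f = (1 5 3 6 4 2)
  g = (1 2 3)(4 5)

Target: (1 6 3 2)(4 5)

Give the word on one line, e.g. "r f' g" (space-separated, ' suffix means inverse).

  after g: (1 2 3)(4 5)
  after g: (1 3 2)
  after r': (1 6 3 2)(4 5)

g g r'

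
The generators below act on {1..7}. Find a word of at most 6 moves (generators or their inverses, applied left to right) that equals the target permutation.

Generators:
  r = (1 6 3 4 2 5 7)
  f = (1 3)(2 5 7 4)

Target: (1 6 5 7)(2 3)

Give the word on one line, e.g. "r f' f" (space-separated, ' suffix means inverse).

  after r': (1 7 5 2 4 3 6)
  after f': (1 5 4)(2 7)(3 6)
  after r: (1 7 5 2)(4 6)
  after r: (2 6)(3 4)
  after r: (1 6 5 7)(2 3)

r' f' r r r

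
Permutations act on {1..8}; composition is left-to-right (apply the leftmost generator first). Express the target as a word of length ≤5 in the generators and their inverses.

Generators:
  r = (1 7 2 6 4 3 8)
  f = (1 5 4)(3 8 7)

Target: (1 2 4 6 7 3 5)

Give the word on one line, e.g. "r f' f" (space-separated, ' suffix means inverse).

f' r' f r'

  after f': (1 4 5)(3 7 8)
  after r': (1 6 2 7 3)(4 5 8)
  after f: (1 6 2 3 5 7 8)
  after r': (1 2 4 6 7 3 5)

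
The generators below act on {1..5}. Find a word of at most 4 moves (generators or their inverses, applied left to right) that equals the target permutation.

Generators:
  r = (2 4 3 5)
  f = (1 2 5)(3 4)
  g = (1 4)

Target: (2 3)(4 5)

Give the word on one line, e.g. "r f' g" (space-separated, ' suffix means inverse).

r' r'

  after r': (2 5 3 4)
  after r': (2 3)(4 5)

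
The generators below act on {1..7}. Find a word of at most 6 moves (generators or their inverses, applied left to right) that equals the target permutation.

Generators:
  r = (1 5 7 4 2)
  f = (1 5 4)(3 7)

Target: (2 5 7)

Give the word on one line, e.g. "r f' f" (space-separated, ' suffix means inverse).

r' f' f' r

  after r': (1 2 4 7 5)
  after f': (1 2 5 4 3 7)
  after f': (1 2)(4 7)
  after r: (2 5 7)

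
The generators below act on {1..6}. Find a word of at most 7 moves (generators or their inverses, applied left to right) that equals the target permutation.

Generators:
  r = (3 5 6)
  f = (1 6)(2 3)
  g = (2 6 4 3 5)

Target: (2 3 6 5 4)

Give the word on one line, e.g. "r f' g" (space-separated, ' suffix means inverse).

  after r': (3 6 5)
  after g: (2 6)(3 4)
  after r: (2 3 4 5 6)
  after g: (2 5 4)
  after r': (2 3 6 5 4)

r' g r g r'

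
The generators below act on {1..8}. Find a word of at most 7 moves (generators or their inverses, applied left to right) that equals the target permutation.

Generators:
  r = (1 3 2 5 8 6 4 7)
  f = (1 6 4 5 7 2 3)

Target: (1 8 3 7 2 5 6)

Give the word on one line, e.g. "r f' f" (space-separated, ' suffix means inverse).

  after f: (1 6 4 5 7 2 3)
  after f: (1 4 7 3 6 5 2)
  after r': (1 6 2 7)(3 8 5)
  after r': (1 8 2 4 6 3 5)
  after f: (1 8 3 7 2 5 6)

f f r' r' f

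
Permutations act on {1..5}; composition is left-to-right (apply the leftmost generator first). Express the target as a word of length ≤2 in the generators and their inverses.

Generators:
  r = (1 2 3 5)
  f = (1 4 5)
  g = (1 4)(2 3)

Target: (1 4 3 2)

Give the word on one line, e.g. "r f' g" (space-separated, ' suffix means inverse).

f r'

  after f: (1 4 5)
  after r': (1 4 3 2)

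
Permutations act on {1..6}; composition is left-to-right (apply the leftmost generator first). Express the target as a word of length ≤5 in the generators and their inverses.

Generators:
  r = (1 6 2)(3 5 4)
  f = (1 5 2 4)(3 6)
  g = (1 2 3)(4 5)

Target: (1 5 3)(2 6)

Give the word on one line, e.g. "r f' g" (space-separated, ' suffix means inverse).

g' r r r r

  after g': (1 3 2)(4 5)
  after r: (1 5 3)(2 6)
  after r: (1 4 3 6)
  after r: (1 3 2)(4 5)
  after r: (1 5 3)(2 6)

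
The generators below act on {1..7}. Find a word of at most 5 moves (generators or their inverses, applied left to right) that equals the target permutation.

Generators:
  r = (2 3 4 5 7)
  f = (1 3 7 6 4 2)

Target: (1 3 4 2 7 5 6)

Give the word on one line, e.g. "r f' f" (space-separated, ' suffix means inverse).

  after f: (1 3 7 6 4 2)
  after r': (1 2)(3 5 4 7 6)
  after f': (1 4 3 5 6)
  after r': (1 3 4 2 7 5 6)

f r' f' r'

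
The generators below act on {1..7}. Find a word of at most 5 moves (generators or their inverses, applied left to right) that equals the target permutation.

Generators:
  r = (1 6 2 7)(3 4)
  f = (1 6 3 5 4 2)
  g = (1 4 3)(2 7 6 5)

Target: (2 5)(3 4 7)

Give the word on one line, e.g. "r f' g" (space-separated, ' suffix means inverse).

  after f: (1 6 3 5 4 2)
  after f: (1 3 4)(2 6 5)
  after r: (1 4 6 5 7)
  after g': (2 5)(3 4 7)

f f r g'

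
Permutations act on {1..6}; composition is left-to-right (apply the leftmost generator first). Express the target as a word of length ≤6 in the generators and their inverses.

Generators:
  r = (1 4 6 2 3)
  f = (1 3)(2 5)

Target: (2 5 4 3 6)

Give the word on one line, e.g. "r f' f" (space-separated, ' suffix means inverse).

  after r: (1 4 6 2 3)
  after f: (1 4 6 5 2)
  after r': (2 3)(5 6)
  after r': (1 3 6 5 4)
  after f': (2 5 4 3 6)

r f r' r' f'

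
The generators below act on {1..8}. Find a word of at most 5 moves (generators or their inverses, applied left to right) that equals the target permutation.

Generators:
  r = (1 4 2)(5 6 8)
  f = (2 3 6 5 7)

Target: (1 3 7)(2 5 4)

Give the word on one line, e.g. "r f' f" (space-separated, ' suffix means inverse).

f r' f r'

  after f: (2 3 6 5 7)
  after r': (1 2 3 5 7 4)(6 8)
  after f: (1 3 7 4)(2 6 8 5)
  after r': (1 3 7)(2 5 4)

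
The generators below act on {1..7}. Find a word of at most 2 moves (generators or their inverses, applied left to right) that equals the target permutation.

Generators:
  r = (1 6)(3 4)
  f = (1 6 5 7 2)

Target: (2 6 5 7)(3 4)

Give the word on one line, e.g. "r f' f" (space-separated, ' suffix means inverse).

  after f: (1 6 5 7 2)
  after r: (2 6 5 7)(3 4)

f r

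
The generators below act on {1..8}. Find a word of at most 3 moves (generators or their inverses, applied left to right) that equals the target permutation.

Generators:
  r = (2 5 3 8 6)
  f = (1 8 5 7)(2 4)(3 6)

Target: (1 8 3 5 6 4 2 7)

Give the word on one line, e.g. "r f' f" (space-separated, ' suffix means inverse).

r f

  after r: (2 5 3 8 6)
  after f: (1 8 3 5 6 4 2 7)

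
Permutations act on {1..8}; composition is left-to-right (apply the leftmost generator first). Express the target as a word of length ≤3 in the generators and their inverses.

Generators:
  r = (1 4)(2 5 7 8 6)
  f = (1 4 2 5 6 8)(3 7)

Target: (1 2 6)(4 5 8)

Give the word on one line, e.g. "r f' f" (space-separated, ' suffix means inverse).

  after f: (1 4 2 5 6 8)(3 7)
  after f: (1 2 6)(4 5 8)

f f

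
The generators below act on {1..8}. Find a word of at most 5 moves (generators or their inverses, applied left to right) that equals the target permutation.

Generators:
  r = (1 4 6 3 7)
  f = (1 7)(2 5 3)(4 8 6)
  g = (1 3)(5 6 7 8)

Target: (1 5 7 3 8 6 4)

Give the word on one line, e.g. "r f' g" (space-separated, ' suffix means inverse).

r' g g

  after r': (1 7 3 6 4)
  after g: (1 8 5 6 4 3 7)
  after g: (1 5 7 3 8 6 4)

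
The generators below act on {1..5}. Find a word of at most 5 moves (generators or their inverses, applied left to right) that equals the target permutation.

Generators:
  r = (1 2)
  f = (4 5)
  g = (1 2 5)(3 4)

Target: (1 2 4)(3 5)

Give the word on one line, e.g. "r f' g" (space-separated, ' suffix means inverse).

  after f': (4 5)
  after g: (1 2 5 3 4)
  after f: (1 2 4)(3 5)

f' g f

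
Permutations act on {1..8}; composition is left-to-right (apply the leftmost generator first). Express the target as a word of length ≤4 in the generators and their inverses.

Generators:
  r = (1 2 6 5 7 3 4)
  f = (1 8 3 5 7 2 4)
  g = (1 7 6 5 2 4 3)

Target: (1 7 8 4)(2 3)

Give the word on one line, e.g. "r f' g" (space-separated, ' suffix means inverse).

g' f r

  after g': (1 3 4 2 5 6 7)
  after f: (1 5 6 2 7 8 3)
  after r: (1 7 8 4)(2 3)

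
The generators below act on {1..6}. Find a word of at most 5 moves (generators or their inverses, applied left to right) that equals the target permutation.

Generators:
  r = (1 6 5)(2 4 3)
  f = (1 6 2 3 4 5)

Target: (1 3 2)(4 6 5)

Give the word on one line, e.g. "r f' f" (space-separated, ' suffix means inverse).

f' r' f r'

  after f': (1 5 4 3 2 6)
  after r': (1 6 5 2)
  after f: (1 2 6)(3 4 5)
  after r': (1 3 2)(4 6 5)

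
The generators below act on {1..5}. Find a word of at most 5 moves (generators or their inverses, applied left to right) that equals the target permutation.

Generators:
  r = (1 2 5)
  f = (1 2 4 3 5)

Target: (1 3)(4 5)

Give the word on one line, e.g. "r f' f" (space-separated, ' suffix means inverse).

f' f' r r

  after f': (1 5 3 4 2)
  after f': (1 3 2 5 4)
  after r: (1 3 5 4 2)
  after r: (1 3)(4 5)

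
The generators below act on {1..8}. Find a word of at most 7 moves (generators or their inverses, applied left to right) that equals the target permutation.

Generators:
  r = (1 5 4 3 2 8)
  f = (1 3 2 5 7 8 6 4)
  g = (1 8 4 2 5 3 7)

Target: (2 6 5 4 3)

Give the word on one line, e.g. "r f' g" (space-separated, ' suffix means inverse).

g f r f f

  after g: (1 8 4 2 5 3 7)
  after f: (1 6 4 5 2 7 3 8)
  after r: (1 6 3)(2 7)(5 8)
  after f: (1 4)(2 8 7 5 6)
  after f: (2 6 5 4 3)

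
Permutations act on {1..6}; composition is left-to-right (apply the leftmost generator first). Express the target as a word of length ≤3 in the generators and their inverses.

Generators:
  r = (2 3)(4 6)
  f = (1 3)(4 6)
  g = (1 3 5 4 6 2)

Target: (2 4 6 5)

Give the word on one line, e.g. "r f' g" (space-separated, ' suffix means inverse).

f g' r

  after f: (1 3)(4 6)
  after g': (2 6 5 3)
  after r: (2 4 6 5)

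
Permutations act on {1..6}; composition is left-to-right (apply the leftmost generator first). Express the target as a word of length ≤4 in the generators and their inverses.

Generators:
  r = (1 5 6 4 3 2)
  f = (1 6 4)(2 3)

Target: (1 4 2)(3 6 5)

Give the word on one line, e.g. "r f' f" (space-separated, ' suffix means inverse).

  after f: (1 6 4)(2 3)
  after r': (1 5)(2 4)
  after r': (2 6 5)(3 4)
  after f': (1 4 2)(3 6 5)

f r' r' f'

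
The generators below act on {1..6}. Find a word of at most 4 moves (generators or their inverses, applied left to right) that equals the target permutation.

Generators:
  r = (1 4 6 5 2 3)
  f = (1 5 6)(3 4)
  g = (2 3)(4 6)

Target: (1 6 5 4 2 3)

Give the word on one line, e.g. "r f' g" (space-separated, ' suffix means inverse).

f g f' f'

  after f: (1 5 6)(3 4)
  after g: (1 5 4 2 3 6)
  after f': (2 4)(3 5)
  after f': (1 6 5 4 2 3)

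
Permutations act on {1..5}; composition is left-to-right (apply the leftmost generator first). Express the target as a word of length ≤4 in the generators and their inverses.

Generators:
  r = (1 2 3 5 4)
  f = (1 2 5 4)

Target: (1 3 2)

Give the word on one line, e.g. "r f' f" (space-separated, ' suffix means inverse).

r f r' f'

  after r: (1 2 3 5 4)
  after f: (1 5)(2 3 4)
  after r': (1 3 5 4)
  after f': (1 3 2)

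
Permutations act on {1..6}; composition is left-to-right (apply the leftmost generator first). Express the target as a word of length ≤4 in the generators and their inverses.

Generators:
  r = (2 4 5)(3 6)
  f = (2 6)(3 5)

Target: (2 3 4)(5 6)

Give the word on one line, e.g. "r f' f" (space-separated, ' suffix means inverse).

f r'

  after f: (2 6)(3 5)
  after r': (2 3 4)(5 6)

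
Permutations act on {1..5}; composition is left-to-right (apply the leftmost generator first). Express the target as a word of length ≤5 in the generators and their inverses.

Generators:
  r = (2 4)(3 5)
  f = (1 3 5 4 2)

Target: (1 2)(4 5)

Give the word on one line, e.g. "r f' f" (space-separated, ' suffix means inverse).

  after f': (1 2 4 5 3)
  after r': (1 4 3)
  after f: (1 2)(4 5)

f' r' f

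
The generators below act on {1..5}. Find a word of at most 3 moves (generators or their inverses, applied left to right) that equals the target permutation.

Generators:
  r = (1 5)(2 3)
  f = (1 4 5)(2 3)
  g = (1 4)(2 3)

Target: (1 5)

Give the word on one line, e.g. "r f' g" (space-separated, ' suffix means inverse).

g' f

  after g': (1 4)(2 3)
  after f: (1 5)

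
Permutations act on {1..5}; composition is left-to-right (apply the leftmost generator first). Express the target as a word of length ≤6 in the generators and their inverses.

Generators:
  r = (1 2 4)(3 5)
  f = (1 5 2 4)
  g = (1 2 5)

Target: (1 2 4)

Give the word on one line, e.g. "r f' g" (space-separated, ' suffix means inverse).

f' f' r r g

  after f': (1 4 2 5)
  after f': (1 2)(4 5)
  after r: (1 4 3 5)
  after r: (2 4 5)
  after g: (1 2 4)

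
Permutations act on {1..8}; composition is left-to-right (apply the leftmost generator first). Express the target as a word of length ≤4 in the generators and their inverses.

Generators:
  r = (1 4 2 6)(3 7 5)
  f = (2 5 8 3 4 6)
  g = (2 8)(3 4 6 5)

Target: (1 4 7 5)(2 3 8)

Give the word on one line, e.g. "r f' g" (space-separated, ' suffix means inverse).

g' g' r' g'

  after g': (2 8)(3 5 6 4)
  after g': (3 6)(4 5)
  after r': (1 6 5)(2 4 7 3)
  after g': (1 4 7 5)(2 3 8)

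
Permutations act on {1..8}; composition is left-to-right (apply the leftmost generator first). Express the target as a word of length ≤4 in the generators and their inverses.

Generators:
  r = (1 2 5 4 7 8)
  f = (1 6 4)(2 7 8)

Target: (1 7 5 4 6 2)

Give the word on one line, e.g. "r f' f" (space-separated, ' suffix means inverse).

f' r

  after f': (1 4 6)(2 8 7)
  after r: (1 7 5 4 6 2)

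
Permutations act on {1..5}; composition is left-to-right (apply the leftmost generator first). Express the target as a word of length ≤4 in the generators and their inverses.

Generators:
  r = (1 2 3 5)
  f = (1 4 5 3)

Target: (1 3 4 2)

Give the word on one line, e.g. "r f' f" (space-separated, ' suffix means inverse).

f' f' r'

  after f': (1 3 5 4)
  after f': (1 5)(3 4)
  after r': (1 3 4 2)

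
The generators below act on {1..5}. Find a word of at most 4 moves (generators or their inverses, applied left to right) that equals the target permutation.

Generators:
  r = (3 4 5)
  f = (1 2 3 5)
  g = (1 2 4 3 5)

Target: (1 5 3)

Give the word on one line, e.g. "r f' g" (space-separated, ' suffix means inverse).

g r f' f'

  after g: (1 2 4 3 5)
  after r: (1 2 5)
  after f': (2 3)
  after f': (1 5 3)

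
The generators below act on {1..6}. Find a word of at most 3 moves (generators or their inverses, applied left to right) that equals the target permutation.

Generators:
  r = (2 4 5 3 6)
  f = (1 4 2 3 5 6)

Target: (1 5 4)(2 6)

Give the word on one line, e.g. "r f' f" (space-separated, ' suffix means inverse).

f' r' r'

  after f': (1 6 5 3 2 4)
  after r': (1 3 6 4)
  after r': (1 5 4)(2 6)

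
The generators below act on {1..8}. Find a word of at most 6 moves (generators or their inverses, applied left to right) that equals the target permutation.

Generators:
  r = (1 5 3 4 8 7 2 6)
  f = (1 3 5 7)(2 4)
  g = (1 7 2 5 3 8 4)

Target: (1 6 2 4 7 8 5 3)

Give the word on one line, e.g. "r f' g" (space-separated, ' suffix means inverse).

f' g r g' f

  after f': (1 7 5 3)(2 4)
  after g: (1 2)(3 7)(4 5 8)
  after r: (1 6)(2 5 7 4 3)
  after g': (1 6 4 5)(3 7 8)
  after f: (1 6 2 4 7 8 5 3)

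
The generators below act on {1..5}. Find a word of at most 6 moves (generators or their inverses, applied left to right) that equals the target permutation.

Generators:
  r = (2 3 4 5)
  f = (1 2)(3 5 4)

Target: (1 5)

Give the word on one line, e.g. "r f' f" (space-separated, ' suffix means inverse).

  after f': (1 2)(3 4 5)
  after r': (1 5 2)
  after f': (1 3 4 5)
  after f': (1 4 3 5 2)
  after f': (1 5)

f' r' f' f' f'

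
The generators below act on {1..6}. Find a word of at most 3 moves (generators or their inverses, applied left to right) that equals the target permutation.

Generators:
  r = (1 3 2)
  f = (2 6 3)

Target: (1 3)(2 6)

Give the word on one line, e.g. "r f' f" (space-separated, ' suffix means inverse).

r r f'

  after r: (1 3 2)
  after r: (1 2 3)
  after f': (1 3)(2 6)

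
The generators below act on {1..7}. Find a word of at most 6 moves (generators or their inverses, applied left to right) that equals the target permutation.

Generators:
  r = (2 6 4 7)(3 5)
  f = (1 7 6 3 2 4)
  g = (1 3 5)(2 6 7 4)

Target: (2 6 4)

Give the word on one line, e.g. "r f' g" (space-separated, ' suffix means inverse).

  after r': (2 7 4 6)(3 5)
  after g: (1 3)(2 4 7)
  after f: (1 2)(3 7 4 6)
  after f: (1 4 3 6 2 7)
  after f: (2 6 4)

r' g f f f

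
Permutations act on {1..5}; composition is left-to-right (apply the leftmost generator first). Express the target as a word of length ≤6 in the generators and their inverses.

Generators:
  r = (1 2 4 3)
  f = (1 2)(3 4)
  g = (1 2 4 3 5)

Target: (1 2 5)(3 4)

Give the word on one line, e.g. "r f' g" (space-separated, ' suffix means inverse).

  after g': (1 5 3 4 2)
  after r': (1 5 4)(2 3)
  after f': (1 5 3)(2 4)
  after g: (2 3)
  after g: (1 2 5)(3 4)

g' r' f' g g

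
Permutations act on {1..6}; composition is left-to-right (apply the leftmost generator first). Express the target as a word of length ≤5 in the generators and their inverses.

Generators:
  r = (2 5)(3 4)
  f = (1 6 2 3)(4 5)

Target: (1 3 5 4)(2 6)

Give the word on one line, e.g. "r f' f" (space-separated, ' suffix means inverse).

f r' f' r' f'

  after f: (1 6 2 3)(4 5)
  after r': (1 6 5 3)(2 4)
  after f': (2 5)(4 6)
  after r': (3 4 6)
  after f': (1 3 5 4)(2 6)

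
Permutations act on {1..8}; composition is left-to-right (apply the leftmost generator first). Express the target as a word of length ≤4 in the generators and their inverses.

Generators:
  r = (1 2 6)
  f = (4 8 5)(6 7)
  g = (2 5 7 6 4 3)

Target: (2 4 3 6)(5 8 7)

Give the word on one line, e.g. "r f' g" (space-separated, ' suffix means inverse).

  after f': (4 5 8)(6 7)
  after g': (2 3 4)(5 8 6)
  after g': (2 4 3 6)(5 8 7)

f' g' g'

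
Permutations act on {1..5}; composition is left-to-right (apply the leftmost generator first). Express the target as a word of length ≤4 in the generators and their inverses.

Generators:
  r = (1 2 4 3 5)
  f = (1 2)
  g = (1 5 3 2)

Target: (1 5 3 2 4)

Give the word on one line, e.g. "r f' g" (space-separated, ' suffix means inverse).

g' r' g

  after g': (1 2 3 5)
  after r': (2 4)
  after g: (1 5 3 2 4)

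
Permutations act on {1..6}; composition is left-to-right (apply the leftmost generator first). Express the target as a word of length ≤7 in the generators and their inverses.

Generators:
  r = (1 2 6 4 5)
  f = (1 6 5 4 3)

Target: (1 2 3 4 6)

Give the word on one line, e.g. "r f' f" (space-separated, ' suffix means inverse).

f' r' f' r' r'

  after f': (1 3 4 5 6)
  after r': (1 3 6 5 2)
  after f': (1 4 5 2 3)
  after r': (1 6 2 3 5)
  after r': (1 2 3 4 6)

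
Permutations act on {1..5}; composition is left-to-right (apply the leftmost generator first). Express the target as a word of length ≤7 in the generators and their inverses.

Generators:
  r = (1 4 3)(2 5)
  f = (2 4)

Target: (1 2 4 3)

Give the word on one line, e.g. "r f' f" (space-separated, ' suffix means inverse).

r' r' f' f' f'

  after r': (1 3 4)(2 5)
  after r': (1 4 3)
  after f': (1 2 4 3)
  after f': (1 4 3)
  after f': (1 2 4 3)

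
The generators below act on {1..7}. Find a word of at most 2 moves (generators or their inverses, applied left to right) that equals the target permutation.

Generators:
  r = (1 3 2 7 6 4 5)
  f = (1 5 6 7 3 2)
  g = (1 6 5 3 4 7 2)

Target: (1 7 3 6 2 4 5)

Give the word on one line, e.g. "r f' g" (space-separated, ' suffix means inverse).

g' g'

  after g': (1 2 7 4 3 5 6)
  after g': (1 7 3 6 2 4 5)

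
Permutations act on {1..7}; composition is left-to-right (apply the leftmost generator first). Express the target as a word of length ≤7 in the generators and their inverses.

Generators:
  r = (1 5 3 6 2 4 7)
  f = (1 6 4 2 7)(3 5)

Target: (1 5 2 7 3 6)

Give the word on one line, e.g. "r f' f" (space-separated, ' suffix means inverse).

  after r: (1 5 3 6 2 4 7)
  after f: (1 3 4)(6 7)
  after r': (1 5)(2 6 4 7 3)
  after f': (1 3 4 2)(5 7)
  after f': (1 5 2 7 3 6)

r f r' f' f'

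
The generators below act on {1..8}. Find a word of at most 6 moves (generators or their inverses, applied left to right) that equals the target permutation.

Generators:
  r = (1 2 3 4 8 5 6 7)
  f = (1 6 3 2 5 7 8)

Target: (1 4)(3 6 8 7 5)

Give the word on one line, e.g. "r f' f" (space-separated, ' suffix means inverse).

  after f: (1 6 3 2 5 7 8)
  after r': (1 5 6 2 8 7 4 3)
  after f': (1 2 7 4 6 3 8 5)
  after r: (1 3 5 2)(4 7 8 6)
  after r: (1 4)(3 6 8 7 5)

f r' f' r r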